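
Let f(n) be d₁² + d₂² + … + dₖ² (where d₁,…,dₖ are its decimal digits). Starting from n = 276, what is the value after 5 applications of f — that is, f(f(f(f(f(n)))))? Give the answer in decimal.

276 → 89
89 → 145
145 → 42
42 → 20
20 → 4

4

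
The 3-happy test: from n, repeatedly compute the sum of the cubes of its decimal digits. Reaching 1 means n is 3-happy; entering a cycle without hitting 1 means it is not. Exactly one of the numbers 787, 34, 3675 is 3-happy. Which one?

787

787: 787 → 1198 → 1243 → 100 → 1  — reaches 1 (3-happy)
34: 34 → 91 → 730 → 370 → 370  — repeats 370 (not 3-happy)
3675: 3675 → 711 → 345 → 216 → 225 → 141 → 66 → 432 → 99 → 1458 → 702 → 351 → 153 → 153  — repeats 153 (not 3-happy)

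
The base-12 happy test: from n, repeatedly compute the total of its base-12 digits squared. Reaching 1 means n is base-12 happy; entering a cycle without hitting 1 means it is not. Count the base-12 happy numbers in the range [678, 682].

678: 678 → 116 → 145 → 2 → 4 → 16 → 17 → 26 → 8 → 64 → 41 → 34 → 104 → 128 → 164 → 66 → 61 → 26  (repeats 26)
679: 679 → 129 → 181 → 11 → 121 → 101 → 89 → 74 → 40 → 25 → 5 → 25  (repeats 25)
680: 680 → 144 → 1  (reaches 1)
681: 681 → 161 → 27 → 13 → 2 → 4 → 16 → 17 → 26 → 8 → 64 → 41 → 34 → 104 → 128 → 164 → 66 → 61 → 26  (repeats 26)
682: 682 → 180 → 10 → 100 → 80 → 100  (repeats 100)
base-12 happy: 680

1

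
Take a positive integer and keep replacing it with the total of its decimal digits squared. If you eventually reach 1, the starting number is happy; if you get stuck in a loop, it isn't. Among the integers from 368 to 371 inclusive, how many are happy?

1

368: 368 → 109 → 82 → 68 → 100 → 1  — happy
369: 369 → 126 → 41 → 17 → 50 → 25 → 29 → 85 → 89 → 145 → 42 → 20 → 4 → 16 → 37 → 58 → 89  — not happy
370: 370 → 58 → 89 → 145 → 42 → 20 → 4 → 16 → 37 → 58  — not happy
371: 371 → 59 → 106 → 37 → 58 → 89 → 145 → 42 → 20 → 4 → 16 → 37  — not happy
happy: 368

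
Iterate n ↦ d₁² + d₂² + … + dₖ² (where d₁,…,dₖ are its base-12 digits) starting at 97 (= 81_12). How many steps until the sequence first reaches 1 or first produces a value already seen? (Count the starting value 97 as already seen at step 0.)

97 = (8,1)_12 → 8² + 1² = 65
65 = (5,5)_12 → 5² + 5² = 50
50 = (4,2)_12 → 4² + 2² = 20
20 = (1,8)_12 → 1² + 8² = 65  — 65 repeats.
That took 4 steps.

4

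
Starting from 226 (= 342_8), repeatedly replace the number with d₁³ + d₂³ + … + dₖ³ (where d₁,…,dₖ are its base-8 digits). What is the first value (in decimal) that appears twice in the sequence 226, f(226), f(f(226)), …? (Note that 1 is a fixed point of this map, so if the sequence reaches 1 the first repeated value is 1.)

226 = (3,4,2)_8 → 3³ + 4³ + 2³ = 99
99 = (1,4,3)_8 → 1³ + 4³ + 3³ = 92
92 = (1,3,4)_8 → 1³ + 3³ + 4³ = 92  — 92 already appeared earlier.

92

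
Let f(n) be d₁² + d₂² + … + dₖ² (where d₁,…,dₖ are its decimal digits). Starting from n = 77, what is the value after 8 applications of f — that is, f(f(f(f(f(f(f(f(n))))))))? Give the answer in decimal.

77 → 7² + 7² = 98
98 → 9² + 8² = 145
145 → 1² + 4² + 5² = 42
42 → 4² + 2² = 20
20 → 2² + 0² = 4
4 → 4² = 16
16 → 1² + 6² = 37
37 → 3² + 7² = 58

58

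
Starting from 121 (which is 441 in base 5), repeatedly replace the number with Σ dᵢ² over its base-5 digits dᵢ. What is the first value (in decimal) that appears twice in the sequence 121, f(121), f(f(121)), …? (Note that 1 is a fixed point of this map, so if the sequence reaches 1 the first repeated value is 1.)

121 = (4,4,1)_5 → 4² + 4² + 1² = 16 + 16 + 1 = 33
33 = (1,1,3)_5 → 1² + 1² + 3² = 1 + 1 + 9 = 11
11 = (2,1)_5 → 2² + 1² = 4 + 1 = 5
5 = (1,0)_5 → 1² + 0² = 1 + 0 = 1  — reached the fixed point 1.
1 → 1, so 1 is the first repeated value.

1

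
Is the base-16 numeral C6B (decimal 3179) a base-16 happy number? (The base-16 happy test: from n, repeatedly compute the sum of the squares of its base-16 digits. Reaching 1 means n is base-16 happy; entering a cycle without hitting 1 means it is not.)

3179 = (12,6,11)_16 → 12² + 6² + 11² = 144 + 36 + 121 = 301
301 = (1,2,13)_16 → 1² + 2² + 13² = 1 + 4 + 169 = 174
174 = (10,14)_16 → 10² + 14² = 100 + 196 = 296
296 = (1,2,8)_16 → 1² + 2² + 8² = 1 + 4 + 64 = 69
69 = (4,5)_16 → 4² + 5² = 16 + 25 = 41
41 = (2,9)_16 → 2² + 9² = 4 + 81 = 85
85 = (5,5)_16 → 5² + 5² = 25 + 25 = 50
50 = (3,2)_16 → 3² + 2² = 9 + 4 = 13
13 = (13)_16 → 13² = 169
169 = (10,9)_16 → 10² + 9² = 100 + 81 = 181
181 = (11,5)_16 → 11² + 5² = 121 + 25 = 146
146 = (9,2)_16 → 9² + 2² = 81 + 4 = 85  — 85 already seen; the sequence cycles without reaching 1.

not base-16 happy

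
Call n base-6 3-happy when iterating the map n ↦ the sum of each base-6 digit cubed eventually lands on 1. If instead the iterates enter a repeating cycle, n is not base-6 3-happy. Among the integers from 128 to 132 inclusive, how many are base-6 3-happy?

128: 128 → 62 → 73 → 9 → 28 → 128  (repeats 128)
129: 129 → 81 → 36 → 1  (reaches 1)
130: 130 → 118 → 92 → 43 → 3 → 27 → 91 → 36 → 1  (reaches 1)
131: 131 → 179 → 314 → 81 → 36 → 1  (reaches 1)
132: 132 → 91 → 36 → 1  (reaches 1)
base-6 3-happy: 129, 130, 131, 132

4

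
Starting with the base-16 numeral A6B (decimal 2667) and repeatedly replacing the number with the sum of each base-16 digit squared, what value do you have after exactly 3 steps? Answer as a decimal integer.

4

2667 = (10,6,11)_16 → 10² + 6² + 11² = 100 + 36 + 121 = 257
257 = (1,0,1)_16 → 1² + 0² + 1² = 1 + 0 + 1 = 2
2 = (2)_16 → 2² = 4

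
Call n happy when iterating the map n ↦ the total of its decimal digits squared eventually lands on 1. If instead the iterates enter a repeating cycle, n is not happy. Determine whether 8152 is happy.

8152 → 8² + 1² + 5² + 2² = 94
94 → 9² + 4² = 97
97 → 9² + 7² = 130
130 → 1² + 3² + 0² = 10
10 → 1² + 0² = 1  — reached 1.

happy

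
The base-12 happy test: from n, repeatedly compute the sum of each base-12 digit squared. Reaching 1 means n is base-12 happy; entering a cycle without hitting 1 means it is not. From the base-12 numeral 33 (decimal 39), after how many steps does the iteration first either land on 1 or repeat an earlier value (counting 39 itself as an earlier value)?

39 = (3,3)_12 → 3² + 3² = 18
18 = (1,6)_12 → 1² + 6² = 37
37 = (3,1)_12 → 3² + 1² = 10
10 = (10)_12 → 10² = 100
100 = (8,4)_12 → 8² + 4² = 80
80 = (6,8)_12 → 6² + 8² = 100  — 100 repeats.
That took 6 steps.

6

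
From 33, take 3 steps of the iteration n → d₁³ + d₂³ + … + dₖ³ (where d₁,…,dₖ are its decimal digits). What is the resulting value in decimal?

1242

33 → 3³ + 3³ = 27 + 27 = 54
54 → 5³ + 4³ = 125 + 64 = 189
189 → 1³ + 8³ + 9³ = 1 + 512 + 729 = 1242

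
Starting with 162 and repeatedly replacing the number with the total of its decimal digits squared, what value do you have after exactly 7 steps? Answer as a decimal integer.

162 → 1² + 6² + 2² = 1 + 36 + 4 = 41
41 → 4² + 1² = 16 + 1 = 17
17 → 1² + 7² = 1 + 49 = 50
50 → 5² + 0² = 25 + 0 = 25
25 → 2² + 5² = 4 + 25 = 29
29 → 2² + 9² = 4 + 81 = 85
85 → 8² + 5² = 64 + 25 = 89

89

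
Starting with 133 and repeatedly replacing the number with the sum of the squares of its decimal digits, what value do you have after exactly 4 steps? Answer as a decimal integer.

133 → 1² + 3² + 3² = 19
19 → 1² + 9² = 82
82 → 8² + 2² = 68
68 → 6² + 8² = 100

100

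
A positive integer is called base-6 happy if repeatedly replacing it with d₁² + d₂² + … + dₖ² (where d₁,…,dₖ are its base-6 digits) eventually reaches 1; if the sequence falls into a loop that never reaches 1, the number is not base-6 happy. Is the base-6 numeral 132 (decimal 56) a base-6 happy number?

not base-6 happy

56 = (1,3,2)_6 → 14
14 = (2,2)_6 → 8
8 = (1,2)_6 → 5
5 = (5)_6 → 25
25 = (4,1)_6 → 17
17 = (2,5)_6 → 29
29 = (4,5)_6 → 41
41 = (1,0,5)_6 → 26
26 = (4,2)_6 → 20
20 = (3,2)_6 → 13
13 = (2,1)_6 → 5  — 5 already seen; the sequence cycles without reaching 1.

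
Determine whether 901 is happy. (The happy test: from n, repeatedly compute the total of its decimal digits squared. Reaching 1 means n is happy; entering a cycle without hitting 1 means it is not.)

happy

901 → 9² + 0² + 1² = 82
82 → 8² + 2² = 68
68 → 6² + 8² = 100
100 → 1² + 0² + 0² = 1  — reached 1.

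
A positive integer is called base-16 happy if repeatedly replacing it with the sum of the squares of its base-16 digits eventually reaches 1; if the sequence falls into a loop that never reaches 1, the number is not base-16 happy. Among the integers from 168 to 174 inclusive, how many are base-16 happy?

168: 168 → 164 → 116 → 65 → 17 → 2 → 4 → 16 → 1  (reaches 1)
169: 169 → 181 → 146 → 85 → 50 → 13 → 169  (repeats 169)
170: 170 → 200 → 208 → 169 → 181 → 146 → 85 → 50 → 13 → 169  (repeats 169)
171: 171 → 221 → 338 → 30 → 197 → 169 → 181 → 146 → 85 → 50 → 13 → 169  (repeats 169)
172: 172 → 244 → 241 → 226 → 200 → 208 → 169 → 181 → 146 → 85 → 50 → 13 → 169  (repeats 169)
173: 173 → 269 → 170 → 200 → 208 → 169 → 181 → 146 → 85 → 50 → 13 → 169  (repeats 169)
174: 174 → 296 → 69 → 41 → 85 → 50 → 13 → 169 → 181 → 146 → 85  (repeats 85)
base-16 happy: 168

1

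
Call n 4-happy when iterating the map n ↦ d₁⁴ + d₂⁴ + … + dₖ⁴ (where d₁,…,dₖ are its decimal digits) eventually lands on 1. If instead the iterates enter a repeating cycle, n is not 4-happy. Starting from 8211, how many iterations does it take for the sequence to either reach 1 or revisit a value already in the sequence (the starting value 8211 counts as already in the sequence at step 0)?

8211 → 8⁴ + 2⁴ + 1⁴ + 1⁴ = 4114
4114 → 4⁴ + 1⁴ + 1⁴ + 4⁴ = 514
514 → 5⁴ + 1⁴ + 4⁴ = 882
882 → 8⁴ + 8⁴ + 2⁴ = 8208
8208 → 8⁴ + 2⁴ + 0⁴ + 8⁴ = 8208  — 8208 repeats.
That took 5 steps.

5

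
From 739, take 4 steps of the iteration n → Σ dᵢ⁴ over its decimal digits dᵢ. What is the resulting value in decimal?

8114

739 → 7⁴ + 3⁴ + 9⁴ = 9043
9043 → 9⁴ + 0⁴ + 4⁴ + 3⁴ = 6898
6898 → 6⁴ + 8⁴ + 9⁴ + 8⁴ = 16049
16049 → 1⁴ + 6⁴ + 0⁴ + 4⁴ + 9⁴ = 8114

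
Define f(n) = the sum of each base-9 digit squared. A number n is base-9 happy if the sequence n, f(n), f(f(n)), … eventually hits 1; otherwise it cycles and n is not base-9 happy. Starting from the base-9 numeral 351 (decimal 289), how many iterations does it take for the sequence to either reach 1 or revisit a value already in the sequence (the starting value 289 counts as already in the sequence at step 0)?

6

289 = (3,5,1)_9 → 3² + 5² + 1² = 35
35 = (3,8)_9 → 3² + 8² = 73
73 = (8,1)_9 → 8² + 1² = 65
65 = (7,2)_9 → 7² + 2² = 53
53 = (5,8)_9 → 5² + 8² = 89
89 = (1,0,8)_9 → 1² + 0² + 8² = 65  — 65 repeats.
That took 6 steps.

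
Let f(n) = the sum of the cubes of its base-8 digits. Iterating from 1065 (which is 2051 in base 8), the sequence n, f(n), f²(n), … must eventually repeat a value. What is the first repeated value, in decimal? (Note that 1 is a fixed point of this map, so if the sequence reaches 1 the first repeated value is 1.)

559

1065 = (2,0,5,1)_8 → 2³ + 0³ + 5³ + 1³ = 8 + 0 + 125 + 1 = 134
134 = (2,0,6)_8 → 2³ + 0³ + 6³ = 8 + 0 + 216 = 224
224 = (3,4,0)_8 → 3³ + 4³ + 0³ = 27 + 64 + 0 = 91
91 = (1,3,3)_8 → 1³ + 3³ + 3³ = 1 + 27 + 27 = 55
55 = (6,7)_8 → 6³ + 7³ = 216 + 343 = 559
559 = (1,0,5,7)_8 → 1³ + 0³ + 5³ + 7³ = 1 + 0 + 125 + 343 = 469
469 = (7,2,5)_8 → 7³ + 2³ + 5³ = 343 + 8 + 125 = 476
476 = (7,3,4)_8 → 7³ + 3³ + 4³ = 343 + 27 + 64 = 434
434 = (6,6,2)_8 → 6³ + 6³ + 2³ = 216 + 216 + 8 = 440
440 = (6,7,0)_8 → 6³ + 7³ + 0³ = 216 + 343 + 0 = 559  — 559 already appeared earlier.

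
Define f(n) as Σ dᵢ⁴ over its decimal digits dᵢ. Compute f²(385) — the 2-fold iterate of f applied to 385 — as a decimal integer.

4368

385 → 3⁴ + 8⁴ + 5⁴ = 4802
4802 → 4⁴ + 8⁴ + 0⁴ + 2⁴ = 4368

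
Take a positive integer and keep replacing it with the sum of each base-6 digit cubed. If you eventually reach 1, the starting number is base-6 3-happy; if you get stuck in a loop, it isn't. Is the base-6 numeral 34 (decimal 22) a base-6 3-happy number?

22 = (3,4)_6 → 3³ + 4³ = 91
91 = (2,3,1)_6 → 2³ + 3³ + 1³ = 36
36 = (1,0,0)_6 → 1³ + 0³ + 0³ = 1  — reached 1.

base-6 3-happy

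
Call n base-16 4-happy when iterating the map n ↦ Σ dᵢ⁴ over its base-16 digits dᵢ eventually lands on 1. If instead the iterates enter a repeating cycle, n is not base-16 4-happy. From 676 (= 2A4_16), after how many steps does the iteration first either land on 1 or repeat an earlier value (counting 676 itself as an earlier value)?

6

676 = (2,10,4)_16 → 2⁴ + 10⁴ + 4⁴ = 10272
10272 = (2,8,2,0)_16 → 2⁴ + 8⁴ + 2⁴ + 0⁴ = 4128
4128 = (1,0,2,0)_16 → 1⁴ + 0⁴ + 2⁴ + 0⁴ = 17
17 = (1,1)_16 → 1⁴ + 1⁴ = 2
2 = (2)_16 → 2⁴ = 16
16 = (1,0)_16 → 1⁴ + 0⁴ = 1  — reached 1.
That took 6 steps.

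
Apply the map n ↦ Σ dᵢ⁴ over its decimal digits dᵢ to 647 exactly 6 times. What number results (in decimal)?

647 → 3953
3953 → 7348
7348 → 6834
6834 → 5729
5729 → 9603
9603 → 7938

7938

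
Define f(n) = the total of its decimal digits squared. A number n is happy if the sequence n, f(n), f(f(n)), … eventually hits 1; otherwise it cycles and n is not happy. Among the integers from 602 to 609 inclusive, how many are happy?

602: 602 → 40 → 16 → 37 → 58 → 89 → 145 → 42 → 20 → 4 → 16  (repeats 16)
603: 603 → 45 → 41 → 17 → 50 → 25 → 29 → 85 → 89 → 145 → 42 → 20 → 4 → 16 → 37 → 58 → 89  (repeats 89)
604: 604 → 52 → 29 → 85 → 89 → 145 → 42 → 20 → 4 → 16 → 37 → 58 → 89  (repeats 89)
605: 605 → 61 → 37 → 58 → 89 → 145 → 42 → 20 → 4 → 16 → 37  (repeats 37)
606: 606 → 72 → 53 → 34 → 25 → 29 → 85 → 89 → 145 → 42 → 20 → 4 → 16 → 37 → 58 → 89  (repeats 89)
607: 607 → 85 → 89 → 145 → 42 → 20 → 4 → 16 → 37 → 58 → 89  (repeats 89)
608: 608 → 100 → 1  (reaches 1)
609: 609 → 117 → 51 → 26 → 40 → 16 → 37 → 58 → 89 → 145 → 42 → 20 → 4 → 16  (repeats 16)
happy: 608

1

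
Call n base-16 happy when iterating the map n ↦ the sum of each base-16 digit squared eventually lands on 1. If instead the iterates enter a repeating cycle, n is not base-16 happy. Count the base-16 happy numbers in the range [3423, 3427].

1

3423: 3423 → 419 → 110 → 232 → 260 → 17 → 2 → 4 → 16 → 1  (reaches 1)
3424: 3424 → 205 → 313 → 91 → 146 → 85 → 50 → 13 → 169 → 181 → 146  (repeats 146)
3425: 3425 → 206 → 340 → 42 → 104 → 100 → 52 → 25 → 82 → 29 → 170 → 200 → 208 → 169 → 181 → 146 → 85 → 50 → 13 → 169  (repeats 169)
3426: 3426 → 209 → 170 → 200 → 208 → 169 → 181 → 146 → 85 → 50 → 13 → 169  (repeats 169)
3427: 3427 → 214 → 205 → 313 → 91 → 146 → 85 → 50 → 13 → 169 → 181 → 146  (repeats 146)
base-16 happy: 3423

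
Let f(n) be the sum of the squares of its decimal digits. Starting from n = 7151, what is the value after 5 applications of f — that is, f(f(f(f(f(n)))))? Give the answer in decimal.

42

7151 → 7² + 1² + 5² + 1² = 76
76 → 7² + 6² = 85
85 → 8² + 5² = 89
89 → 8² + 9² = 145
145 → 1² + 4² + 5² = 42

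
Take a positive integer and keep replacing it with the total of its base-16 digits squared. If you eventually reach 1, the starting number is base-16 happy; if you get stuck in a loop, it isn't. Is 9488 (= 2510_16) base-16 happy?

9488 = (2,5,1,0)_16 → 2² + 5² + 1² + 0² = 4 + 25 + 1 + 0 = 30
30 = (1,14)_16 → 1² + 14² = 1 + 196 = 197
197 = (12,5)_16 → 12² + 5² = 144 + 25 = 169
169 = (10,9)_16 → 10² + 9² = 100 + 81 = 181
181 = (11,5)_16 → 11² + 5² = 121 + 25 = 146
146 = (9,2)_16 → 9² + 2² = 81 + 4 = 85
85 = (5,5)_16 → 5² + 5² = 25 + 25 = 50
50 = (3,2)_16 → 3² + 2² = 9 + 4 = 13
13 = (13)_16 → 13² = 169  — 169 already seen; the sequence cycles without reaching 1.

not base-16 happy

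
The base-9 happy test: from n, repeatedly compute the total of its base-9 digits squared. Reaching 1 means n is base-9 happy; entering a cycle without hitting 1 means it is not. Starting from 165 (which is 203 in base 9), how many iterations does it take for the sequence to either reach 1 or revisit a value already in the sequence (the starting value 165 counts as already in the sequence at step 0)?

6

165 = (2,0,3)_9 → 2² + 0² + 3² = 4 + 0 + 9 = 13
13 = (1,4)_9 → 1² + 4² = 1 + 16 = 17
17 = (1,8)_9 → 1² + 8² = 1 + 64 = 65
65 = (7,2)_9 → 7² + 2² = 49 + 4 = 53
53 = (5,8)_9 → 5² + 8² = 25 + 64 = 89
89 = (1,0,8)_9 → 1² + 0² + 8² = 1 + 0 + 64 = 65  — 65 repeats.
That took 6 steps.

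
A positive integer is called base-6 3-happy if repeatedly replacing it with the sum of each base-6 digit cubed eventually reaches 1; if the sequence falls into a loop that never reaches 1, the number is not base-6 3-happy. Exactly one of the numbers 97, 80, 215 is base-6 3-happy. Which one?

80

97: 97 → 73 → 9 → 28 → 128 → 62 → 73  — repeats 73 (not base-6 3-happy)
80: 80 → 17 → 133 → 92 → 43 → 3 → 27 → 91 → 36 → 1  — reaches 1 (base-6 3-happy)
215: 215 → 375 → 100 → 136 → 155 → 190 → 190  — repeats 190 (not base-6 3-happy)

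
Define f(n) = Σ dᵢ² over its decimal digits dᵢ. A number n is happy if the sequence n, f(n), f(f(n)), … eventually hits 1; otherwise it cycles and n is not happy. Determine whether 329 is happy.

happy

329 → 3² + 2² + 9² = 94
94 → 9² + 4² = 97
97 → 9² + 7² = 130
130 → 1² + 3² + 0² = 10
10 → 1² + 0² = 1  — reached 1.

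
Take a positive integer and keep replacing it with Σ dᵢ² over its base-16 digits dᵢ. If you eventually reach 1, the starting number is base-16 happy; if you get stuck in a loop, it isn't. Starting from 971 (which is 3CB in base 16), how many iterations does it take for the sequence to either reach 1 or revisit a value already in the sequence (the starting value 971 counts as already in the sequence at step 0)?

971 = (3,12,11)_16 → 3² + 12² + 11² = 9 + 144 + 121 = 274
274 = (1,1,2)_16 → 1² + 1² + 2² = 1 + 1 + 4 = 6
6 = (6)_16 → 6² = 36
36 = (2,4)_16 → 2² + 4² = 4 + 16 = 20
20 = (1,4)_16 → 1² + 4² = 1 + 16 = 17
17 = (1,1)_16 → 1² + 1² = 1 + 1 = 2
2 = (2)_16 → 2² = 4
4 = (4)_16 → 4² = 16
16 = (1,0)_16 → 1² + 0² = 1 + 0 = 1  — reached 1.
That took 9 steps.

9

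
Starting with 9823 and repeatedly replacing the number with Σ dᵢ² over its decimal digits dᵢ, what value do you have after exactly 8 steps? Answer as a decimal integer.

89

9823 → 9² + 8² + 2² + 3² = 158
158 → 1² + 5² + 8² = 90
90 → 9² + 0² = 81
81 → 8² + 1² = 65
65 → 6² + 5² = 61
61 → 6² + 1² = 37
37 → 3² + 7² = 58
58 → 5² + 8² = 89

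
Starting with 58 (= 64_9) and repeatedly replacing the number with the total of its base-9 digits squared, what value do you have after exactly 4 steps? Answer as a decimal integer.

58 = (6,4)_9 → 6² + 4² = 36 + 16 = 52
52 = (5,7)_9 → 5² + 7² = 25 + 49 = 74
74 = (8,2)_9 → 8² + 2² = 64 + 4 = 68
68 = (7,5)_9 → 7² + 5² = 49 + 25 = 74

74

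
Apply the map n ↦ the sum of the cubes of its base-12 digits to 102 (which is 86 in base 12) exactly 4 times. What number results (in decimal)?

1028

102 = (8,6)_12 → 8³ + 6³ = 512 + 216 = 728
728 = (5,0,8)_12 → 5³ + 0³ + 8³ = 125 + 0 + 512 = 637
637 = (4,5,1)_12 → 4³ + 5³ + 1³ = 64 + 125 + 1 = 190
190 = (1,3,10)_12 → 1³ + 3³ + 10³ = 1 + 27 + 1000 = 1028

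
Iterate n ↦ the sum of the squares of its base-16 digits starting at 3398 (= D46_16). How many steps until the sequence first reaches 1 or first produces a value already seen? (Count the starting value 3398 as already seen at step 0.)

3398 = (13,4,6)_16 → 13² + 4² + 6² = 221
221 = (13,13)_16 → 13² + 13² = 338
338 = (1,5,2)_16 → 1² + 5² + 2² = 30
30 = (1,14)_16 → 1² + 14² = 197
197 = (12,5)_16 → 12² + 5² = 169
169 = (10,9)_16 → 10² + 9² = 181
181 = (11,5)_16 → 11² + 5² = 146
146 = (9,2)_16 → 9² + 2² = 85
85 = (5,5)_16 → 5² + 5² = 50
50 = (3,2)_16 → 3² + 2² = 13
13 = (13)_16 → 13² = 169  — 169 repeats.
That took 11 steps.

11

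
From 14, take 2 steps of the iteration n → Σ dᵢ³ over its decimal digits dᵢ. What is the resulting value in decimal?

341

14 → 1³ + 4³ = 1 + 64 = 65
65 → 6³ + 5³ = 216 + 125 = 341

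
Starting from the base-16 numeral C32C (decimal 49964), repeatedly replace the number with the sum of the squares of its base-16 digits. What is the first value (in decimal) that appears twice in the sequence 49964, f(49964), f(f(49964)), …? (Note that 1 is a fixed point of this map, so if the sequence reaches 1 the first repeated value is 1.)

85

49964 = (12,3,2,12)_16 → 12² + 3² + 2² + 12² = 301
301 = (1,2,13)_16 → 1² + 2² + 13² = 174
174 = (10,14)_16 → 10² + 14² = 296
296 = (1,2,8)_16 → 1² + 2² + 8² = 69
69 = (4,5)_16 → 4² + 5² = 41
41 = (2,9)_16 → 2² + 9² = 85
85 = (5,5)_16 → 5² + 5² = 50
50 = (3,2)_16 → 3² + 2² = 13
13 = (13)_16 → 13² = 169
169 = (10,9)_16 → 10² + 9² = 181
181 = (11,5)_16 → 11² + 5² = 146
146 = (9,2)_16 → 9² + 2² = 85  — 85 already appeared earlier.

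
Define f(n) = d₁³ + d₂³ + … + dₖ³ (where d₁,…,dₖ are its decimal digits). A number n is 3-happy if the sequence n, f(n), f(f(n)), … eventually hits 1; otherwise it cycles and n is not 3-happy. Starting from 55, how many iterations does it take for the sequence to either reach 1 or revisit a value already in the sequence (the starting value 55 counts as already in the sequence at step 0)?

55 → 5³ + 5³ = 250
250 → 2³ + 5³ + 0³ = 133
133 → 1³ + 3³ + 3³ = 55  — 55 repeats.
That took 3 steps.

3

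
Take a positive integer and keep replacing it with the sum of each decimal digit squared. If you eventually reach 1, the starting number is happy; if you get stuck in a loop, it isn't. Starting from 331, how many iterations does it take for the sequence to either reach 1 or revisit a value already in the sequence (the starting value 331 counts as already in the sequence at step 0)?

331 → 19
19 → 82
82 → 68
68 → 100
100 → 1  — reached 1.
That took 5 steps.

5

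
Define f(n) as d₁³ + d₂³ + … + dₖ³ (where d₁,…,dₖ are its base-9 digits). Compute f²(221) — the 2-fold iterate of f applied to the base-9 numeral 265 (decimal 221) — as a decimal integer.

415

221 = (2,6,5)_9 → 2³ + 6³ + 5³ = 8 + 216 + 125 = 349
349 = (4,2,7)_9 → 4³ + 2³ + 7³ = 64 + 8 + 343 = 415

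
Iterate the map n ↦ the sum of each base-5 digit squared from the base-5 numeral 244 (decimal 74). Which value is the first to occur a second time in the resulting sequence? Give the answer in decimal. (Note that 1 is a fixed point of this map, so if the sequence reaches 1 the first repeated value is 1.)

4

74 = (2,4,4)_5 → 36
36 = (1,2,1)_5 → 6
6 = (1,1)_5 → 2
2 = (2)_5 → 4
4 = (4)_5 → 16
16 = (3,1)_5 → 10
10 = (2,0)_5 → 4  — 4 already appeared earlier.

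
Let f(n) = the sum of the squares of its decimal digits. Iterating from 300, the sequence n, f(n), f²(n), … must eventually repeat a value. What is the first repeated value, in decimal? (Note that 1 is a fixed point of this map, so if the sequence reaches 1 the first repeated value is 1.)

37

300 → 3² + 0² + 0² = 9
9 → 9² = 81
81 → 8² + 1² = 65
65 → 6² + 5² = 61
61 → 6² + 1² = 37
37 → 3² + 7² = 58
58 → 5² + 8² = 89
89 → 8² + 9² = 145
145 → 1² + 4² + 5² = 42
42 → 4² + 2² = 20
20 → 2² + 0² = 4
4 → 4² = 16
16 → 1² + 6² = 37  — 37 already appeared earlier.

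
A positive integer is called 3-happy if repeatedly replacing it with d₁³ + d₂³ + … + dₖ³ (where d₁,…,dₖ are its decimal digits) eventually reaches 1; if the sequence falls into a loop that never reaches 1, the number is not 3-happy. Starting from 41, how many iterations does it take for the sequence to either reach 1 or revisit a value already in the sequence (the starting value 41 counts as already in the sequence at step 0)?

7

41 → 65
65 → 341
341 → 92
92 → 737
737 → 713
713 → 371
371 → 371  — 371 repeats.
That took 7 steps.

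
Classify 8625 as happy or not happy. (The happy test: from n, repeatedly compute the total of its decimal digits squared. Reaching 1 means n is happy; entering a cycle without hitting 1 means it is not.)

8625 → 8² + 6² + 2² + 5² = 129
129 → 1² + 2² + 9² = 86
86 → 8² + 6² = 100
100 → 1² + 0² + 0² = 1  — reached 1.

happy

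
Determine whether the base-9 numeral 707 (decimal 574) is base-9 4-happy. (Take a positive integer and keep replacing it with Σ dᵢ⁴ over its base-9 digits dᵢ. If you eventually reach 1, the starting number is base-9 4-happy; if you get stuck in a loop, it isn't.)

not base-9 4-happy

574 = (7,0,7)_9 → 4802
4802 = (6,5,2,5)_9 → 2562
2562 = (3,4,5,6)_9 → 2258
2258 = (3,0,7,8)_9 → 6578
6578 = (1,0,0,1,8)_9 → 4098
4098 = (5,5,5,3)_9 → 1956
1956 = (2,6,1,3)_9 → 1394
1394 = (1,8,1,8)_9 → 8194
8194 = (1,2,2,1,4)_9 → 290
290 = (3,5,2)_9 → 722
722 = (8,8,2)_9 → 8208
8208 = (1,2,2,3,0)_9 → 114
114 = (1,3,6)_9 → 1378
1378 = (1,8,0,1)_9 → 4098  — 4098 already seen; the sequence cycles without reaching 1.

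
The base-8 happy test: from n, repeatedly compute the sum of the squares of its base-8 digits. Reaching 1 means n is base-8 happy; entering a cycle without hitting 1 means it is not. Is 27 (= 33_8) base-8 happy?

base-8 happy

27 = (3,3)_8 → 3² + 3² = 18
18 = (2,2)_8 → 2² + 2² = 8
8 = (1,0)_8 → 1² + 0² = 1  — reached 1.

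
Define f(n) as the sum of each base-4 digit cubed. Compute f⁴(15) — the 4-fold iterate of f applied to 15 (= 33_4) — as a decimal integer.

15 = (3,3)_4 → 3³ + 3³ = 54
54 = (3,1,2)_4 → 3³ + 1³ + 2³ = 36
36 = (2,1,0)_4 → 2³ + 1³ + 0³ = 9
9 = (2,1)_4 → 2³ + 1³ = 9

9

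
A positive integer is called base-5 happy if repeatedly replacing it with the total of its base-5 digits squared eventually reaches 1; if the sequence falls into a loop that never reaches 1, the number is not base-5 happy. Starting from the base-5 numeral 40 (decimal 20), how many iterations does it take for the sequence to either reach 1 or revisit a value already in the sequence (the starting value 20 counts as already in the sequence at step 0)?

20 = (4,0)_5 → 16
16 = (3,1)_5 → 10
10 = (2,0)_5 → 4
4 = (4)_5 → 16  — 16 repeats.
That took 4 steps.

4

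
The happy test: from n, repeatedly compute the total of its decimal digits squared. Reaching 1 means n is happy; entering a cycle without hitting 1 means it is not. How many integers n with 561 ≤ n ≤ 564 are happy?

561: 561 → 62 → 40 → 16 → 37 → 58 → 89 → 145 → 42 → 20 → 4 → 16  — not happy
562: 562 → 65 → 61 → 37 → 58 → 89 → 145 → 42 → 20 → 4 → 16 → 37  — not happy
563: 563 → 70 → 49 → 97 → 130 → 10 → 1  — happy
564: 564 → 77 → 98 → 145 → 42 → 20 → 4 → 16 → 37 → 58 → 89 → 145  — not happy
happy: 563

1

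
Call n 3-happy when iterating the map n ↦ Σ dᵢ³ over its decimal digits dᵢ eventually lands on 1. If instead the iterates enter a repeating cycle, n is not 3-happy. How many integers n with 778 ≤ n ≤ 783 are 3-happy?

778: 778 → 1198 → 1243 → 100 → 1  — 3-happy
779: 779 → 1415 → 191 → 731 → 371 → 371  — not 3-happy
780: 780 → 855 → 762 → 567 → 684 → 792 → 1080 → 513 → 153 → 153  — not 3-happy
781: 781 → 856 → 853 → 664 → 496 → 1009 → 730 → 370 → 370  — not 3-happy
782: 782 → 863 → 755 → 593 → 881 → 1025 → 134 → 92 → 737 → 713 → 371 → 371  — not 3-happy
783: 783 → 882 → 1032 → 36 → 243 → 99 → 1458 → 702 → 351 → 153 → 153  — not 3-happy
3-happy: 778

1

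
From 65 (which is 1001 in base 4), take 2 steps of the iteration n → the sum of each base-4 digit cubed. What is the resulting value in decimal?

8

65 = (1,0,0,1)_4 → 1³ + 0³ + 0³ + 1³ = 2
2 = (2)_4 → 2³ = 8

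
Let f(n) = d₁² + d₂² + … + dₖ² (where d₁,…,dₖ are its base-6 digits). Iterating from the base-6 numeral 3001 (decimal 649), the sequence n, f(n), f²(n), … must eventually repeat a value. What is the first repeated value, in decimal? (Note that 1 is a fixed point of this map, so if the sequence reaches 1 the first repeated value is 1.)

17

649 = (3,0,0,1)_6 → 3² + 0² + 0² + 1² = 10
10 = (1,4)_6 → 1² + 4² = 17
17 = (2,5)_6 → 2² + 5² = 29
29 = (4,5)_6 → 4² + 5² = 41
41 = (1,0,5)_6 → 1² + 0² + 5² = 26
26 = (4,2)_6 → 4² + 2² = 20
20 = (3,2)_6 → 3² + 2² = 13
13 = (2,1)_6 → 2² + 1² = 5
5 = (5)_6 → 5² = 25
25 = (4,1)_6 → 4² + 1² = 17  — 17 already appeared earlier.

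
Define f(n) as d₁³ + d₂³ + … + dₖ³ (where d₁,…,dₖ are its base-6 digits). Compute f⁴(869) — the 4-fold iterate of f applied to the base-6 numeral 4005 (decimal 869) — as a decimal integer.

43

869 = (4,0,0,5)_6 → 189
189 = (5,1,3)_6 → 153
153 = (4,1,3)_6 → 92
92 = (2,3,2)_6 → 43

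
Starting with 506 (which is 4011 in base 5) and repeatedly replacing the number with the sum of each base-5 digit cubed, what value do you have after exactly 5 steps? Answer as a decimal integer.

28

506 = (4,0,1,1)_5 → 66
66 = (2,3,1)_5 → 36
36 = (1,2,1)_5 → 10
10 = (2,0)_5 → 8
8 = (1,3)_5 → 28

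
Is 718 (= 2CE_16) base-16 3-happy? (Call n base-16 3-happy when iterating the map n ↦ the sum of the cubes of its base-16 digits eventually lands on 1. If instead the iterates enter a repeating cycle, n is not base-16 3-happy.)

base-16 3-happy

718 = (2,12,14)_16 → 2³ + 12³ + 14³ = 4480
4480 = (1,1,8,0)_16 → 1³ + 1³ + 8³ + 0³ = 514
514 = (2,0,2)_16 → 2³ + 0³ + 2³ = 16
16 = (1,0)_16 → 1³ + 0³ = 1  — reached 1.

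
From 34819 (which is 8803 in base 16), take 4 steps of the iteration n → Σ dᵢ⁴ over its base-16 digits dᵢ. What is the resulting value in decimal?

17

34819 = (8,8,0,3)_16 → 8⁴ + 8⁴ + 0⁴ + 3⁴ = 8273
8273 = (2,0,5,1)_16 → 2⁴ + 0⁴ + 5⁴ + 1⁴ = 642
642 = (2,8,2)_16 → 2⁴ + 8⁴ + 2⁴ = 4128
4128 = (1,0,2,0)_16 → 1⁴ + 0⁴ + 2⁴ + 0⁴ = 17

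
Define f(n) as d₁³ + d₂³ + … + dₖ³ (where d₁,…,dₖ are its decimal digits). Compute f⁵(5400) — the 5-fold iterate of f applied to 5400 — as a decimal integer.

153

5400 → 5³ + 4³ + 0³ + 0³ = 125 + 64 + 0 + 0 = 189
189 → 1³ + 8³ + 9³ = 1 + 512 + 729 = 1242
1242 → 1³ + 2³ + 4³ + 2³ = 1 + 8 + 64 + 8 = 81
81 → 8³ + 1³ = 512 + 1 = 513
513 → 5³ + 1³ + 3³ = 125 + 1 + 27 = 153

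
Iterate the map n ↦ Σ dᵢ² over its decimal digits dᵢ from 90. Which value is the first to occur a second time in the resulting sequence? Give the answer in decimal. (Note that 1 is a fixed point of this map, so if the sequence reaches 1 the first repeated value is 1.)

37

90 → 81
81 → 65
65 → 61
61 → 37
37 → 58
58 → 89
89 → 145
145 → 42
42 → 20
20 → 4
4 → 16
16 → 37  — 37 already appeared earlier.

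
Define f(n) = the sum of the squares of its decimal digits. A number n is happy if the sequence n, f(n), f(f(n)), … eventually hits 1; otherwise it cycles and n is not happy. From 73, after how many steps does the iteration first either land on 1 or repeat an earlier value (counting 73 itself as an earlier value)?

73 → 7² + 3² = 58
58 → 5² + 8² = 89
89 → 8² + 9² = 145
145 → 1² + 4² + 5² = 42
42 → 4² + 2² = 20
20 → 2² + 0² = 4
4 → 4² = 16
16 → 1² + 6² = 37
37 → 3² + 7² = 58  — 58 repeats.
That took 9 steps.

9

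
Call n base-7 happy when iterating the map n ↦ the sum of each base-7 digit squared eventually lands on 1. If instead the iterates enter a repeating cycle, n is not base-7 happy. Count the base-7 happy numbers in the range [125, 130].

1

125: 125 → 49 → 1  (reaches 1)
126: 126 → 20 → 40 → 50 → 2 → 4 → 16 → 8 → 2  (repeats 2)
127: 127 → 21 → 9 → 5 → 25 → 25  (repeats 25)
128: 128 → 24 → 18 → 20 → 40 → 50 → 2 → 4 → 16 → 8 → 2  (repeats 2)
129: 129 → 29 → 17 → 13 → 37 → 29  (repeats 29)
130: 130 → 36 → 26 → 34 → 52 → 10 → 10  (repeats 10)
base-7 happy: 125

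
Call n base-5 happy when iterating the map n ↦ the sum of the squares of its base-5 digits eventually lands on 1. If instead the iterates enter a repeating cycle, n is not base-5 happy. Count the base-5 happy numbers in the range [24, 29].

24: 24 → 32 → 6 → 2 → 4 → 16 → 10 → 4  (repeats 4)
25: 25 → 1  (reaches 1)
26: 26 → 2 → 4 → 16 → 10 → 4  (repeats 4)
27: 27 → 5 → 1  (reaches 1)
28: 28 → 10 → 4 → 16 → 10  (repeats 10)
29: 29 → 17 → 13 → 13  (repeats 13)
base-5 happy: 25, 27

2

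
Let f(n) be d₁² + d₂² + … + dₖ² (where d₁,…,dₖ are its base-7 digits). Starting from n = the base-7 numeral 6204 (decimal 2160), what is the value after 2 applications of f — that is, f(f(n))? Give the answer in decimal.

2

2160 = (6,2,0,4)_7 → 6² + 2² + 0² + 4² = 56
56 = (1,1,0)_7 → 1² + 1² + 0² = 2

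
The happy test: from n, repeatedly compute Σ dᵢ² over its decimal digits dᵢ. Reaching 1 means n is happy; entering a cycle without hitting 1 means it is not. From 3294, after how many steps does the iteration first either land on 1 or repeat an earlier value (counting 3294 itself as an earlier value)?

11

3294 → 110
110 → 2
2 → 4
4 → 16
16 → 37
37 → 58
58 → 89
89 → 145
145 → 42
42 → 20
20 → 4  — 4 repeats.
That took 11 steps.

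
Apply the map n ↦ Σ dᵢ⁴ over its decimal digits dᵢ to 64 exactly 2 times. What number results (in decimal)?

1267

64 → 6⁴ + 4⁴ = 1296 + 256 = 1552
1552 → 1⁴ + 5⁴ + 5⁴ + 2⁴ = 1 + 625 + 625 + 16 = 1267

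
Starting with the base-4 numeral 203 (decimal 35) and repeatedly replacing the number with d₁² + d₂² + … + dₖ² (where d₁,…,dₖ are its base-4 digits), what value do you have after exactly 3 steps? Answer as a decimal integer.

35 = (2,0,3)_4 → 2² + 0² + 3² = 13
13 = (3,1)_4 → 3² + 1² = 10
10 = (2,2)_4 → 2² + 2² = 8

8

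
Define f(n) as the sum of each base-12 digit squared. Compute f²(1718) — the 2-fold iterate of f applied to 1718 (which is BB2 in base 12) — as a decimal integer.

1718 = (11,11,2)_12 → 11² + 11² + 2² = 121 + 121 + 4 = 246
246 = (1,8,6)_12 → 1² + 8² + 6² = 1 + 64 + 36 = 101

101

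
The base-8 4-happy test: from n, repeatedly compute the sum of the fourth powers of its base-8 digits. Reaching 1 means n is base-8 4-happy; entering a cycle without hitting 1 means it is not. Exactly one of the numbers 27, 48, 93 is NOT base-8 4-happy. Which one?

27: 27 → 162 → 288 → 512 → 1  — reaches 1 (base-8 4-happy)
48: 48 → 1296 → 288 → 512 → 1  — reaches 1 (base-8 4-happy)
93: 93 → 707 → 163 → 353 → 882 → 1938 → 1409 → 1313 → 529 → 18 → 32 → 256 → 256  — repeats 256 (not base-8 4-happy)

93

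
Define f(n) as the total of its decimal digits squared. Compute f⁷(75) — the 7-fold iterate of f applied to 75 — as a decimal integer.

75 → 7² + 5² = 49 + 25 = 74
74 → 7² + 4² = 49 + 16 = 65
65 → 6² + 5² = 36 + 25 = 61
61 → 6² + 1² = 36 + 1 = 37
37 → 3² + 7² = 9 + 49 = 58
58 → 5² + 8² = 25 + 64 = 89
89 → 8² + 9² = 64 + 81 = 145

145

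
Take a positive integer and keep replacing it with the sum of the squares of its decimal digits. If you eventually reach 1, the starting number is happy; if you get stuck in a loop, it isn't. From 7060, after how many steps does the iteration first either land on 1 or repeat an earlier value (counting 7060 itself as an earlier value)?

7060 → 7² + 0² + 6² + 0² = 85
85 → 8² + 5² = 89
89 → 8² + 9² = 145
145 → 1² + 4² + 5² = 42
42 → 4² + 2² = 20
20 → 2² + 0² = 4
4 → 4² = 16
16 → 1² + 6² = 37
37 → 3² + 7² = 58
58 → 5² + 8² = 89  — 89 repeats.
That took 10 steps.

10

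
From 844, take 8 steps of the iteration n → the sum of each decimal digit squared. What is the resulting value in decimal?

844 → 8² + 4² + 4² = 64 + 16 + 16 = 96
96 → 9² + 6² = 81 + 36 = 117
117 → 1² + 1² + 7² = 1 + 1 + 49 = 51
51 → 5² + 1² = 25 + 1 = 26
26 → 2² + 6² = 4 + 36 = 40
40 → 4² + 0² = 16 + 0 = 16
16 → 1² + 6² = 1 + 36 = 37
37 → 3² + 7² = 9 + 49 = 58

58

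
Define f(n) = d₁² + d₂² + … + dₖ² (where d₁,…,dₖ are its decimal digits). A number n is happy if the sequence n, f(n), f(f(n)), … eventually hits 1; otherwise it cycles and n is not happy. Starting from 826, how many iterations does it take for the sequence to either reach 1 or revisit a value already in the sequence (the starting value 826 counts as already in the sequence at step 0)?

826 → 104
104 → 17
17 → 50
50 → 25
25 → 29
29 → 85
85 → 89
89 → 145
145 → 42
42 → 20
20 → 4
4 → 16
16 → 37
37 → 58
58 → 89  — 89 repeats.
That took 15 steps.

15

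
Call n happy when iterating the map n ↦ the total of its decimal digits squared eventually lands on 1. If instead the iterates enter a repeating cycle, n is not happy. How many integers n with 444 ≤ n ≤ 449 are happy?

444: 444 → 48 → 80 → 64 → 52 → 29 → 85 → 89 → 145 → 42 → 20 → 4 → 16 → 37 → 58 → 89  — not happy
445: 445 → 57 → 74 → 65 → 61 → 37 → 58 → 89 → 145 → 42 → 20 → 4 → 16 → 37  — not happy
446: 446 → 68 → 100 → 1  — happy
447: 447 → 81 → 65 → 61 → 37 → 58 → 89 → 145 → 42 → 20 → 4 → 16 → 37  — not happy
448: 448 → 96 → 117 → 51 → 26 → 40 → 16 → 37 → 58 → 89 → 145 → 42 → 20 → 4 → 16  — not happy
449: 449 → 113 → 11 → 2 → 4 → 16 → 37 → 58 → 89 → 145 → 42 → 20 → 4  — not happy
happy: 446

1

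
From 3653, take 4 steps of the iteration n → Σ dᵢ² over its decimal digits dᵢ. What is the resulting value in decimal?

1

3653 → 3² + 6² + 5² + 3² = 9 + 36 + 25 + 9 = 79
79 → 7² + 9² = 49 + 81 = 130
130 → 1² + 3² + 0² = 1 + 9 + 0 = 10
10 → 1² + 0² = 1 + 0 = 1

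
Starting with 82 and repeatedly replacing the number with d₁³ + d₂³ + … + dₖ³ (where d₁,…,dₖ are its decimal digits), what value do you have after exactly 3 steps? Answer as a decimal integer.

82 → 8³ + 2³ = 520
520 → 5³ + 2³ + 0³ = 133
133 → 1³ + 3³ + 3³ = 55

55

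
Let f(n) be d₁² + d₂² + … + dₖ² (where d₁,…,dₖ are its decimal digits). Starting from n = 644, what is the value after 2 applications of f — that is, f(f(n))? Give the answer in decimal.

100

644 → 6² + 4² + 4² = 68
68 → 6² + 8² = 100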